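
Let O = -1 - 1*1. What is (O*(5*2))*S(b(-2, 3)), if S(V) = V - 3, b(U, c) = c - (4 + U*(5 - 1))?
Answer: -80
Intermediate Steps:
b(U, c) = -4 + c - 4*U (b(U, c) = c - (4 + U*4) = c - (4 + 4*U) = c + (-4 - 4*U) = -4 + c - 4*U)
O = -2 (O = -1 - 1 = -2)
S(V) = -3 + V
(O*(5*2))*S(b(-2, 3)) = (-10*2)*(-3 + (-4 + 3 - 4*(-2))) = (-2*10)*(-3 + (-4 + 3 + 8)) = -20*(-3 + 7) = -20*4 = -80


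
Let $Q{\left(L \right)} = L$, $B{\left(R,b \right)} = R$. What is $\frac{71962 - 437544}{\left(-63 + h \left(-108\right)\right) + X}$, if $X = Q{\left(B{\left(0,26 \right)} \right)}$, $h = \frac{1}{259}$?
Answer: $\frac{94685738}{16425} \approx 5764.7$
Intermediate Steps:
$h = \frac{1}{259} \approx 0.003861$
$X = 0$
$\frac{71962 - 437544}{\left(-63 + h \left(-108\right)\right) + X} = \frac{71962 - 437544}{\left(-63 + \frac{1}{259} \left(-108\right)\right) + 0} = - \frac{365582}{\left(-63 - \frac{108}{259}\right) + 0} = - \frac{365582}{- \frac{16425}{259} + 0} = - \frac{365582}{- \frac{16425}{259}} = \left(-365582\right) \left(- \frac{259}{16425}\right) = \frac{94685738}{16425}$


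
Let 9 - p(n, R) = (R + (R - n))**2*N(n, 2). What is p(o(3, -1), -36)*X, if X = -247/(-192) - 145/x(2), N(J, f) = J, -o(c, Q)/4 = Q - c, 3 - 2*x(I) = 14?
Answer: -7235096315/2112 ≈ -3.4257e+6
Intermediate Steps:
x(I) = -11/2 (x(I) = 3/2 - 1/2*14 = 3/2 - 7 = -11/2)
o(c, Q) = -4*Q + 4*c (o(c, Q) = -4*(Q - c) = -4*Q + 4*c)
p(n, R) = 9 - n*(-n + 2*R)**2 (p(n, R) = 9 - (R + (R - n))**2*n = 9 - (-n + 2*R)**2*n = 9 - n*(-n + 2*R)**2)
X = 58397/2112 (X = -247/(-192) - 145/(-11/2) = -247*(-1/192) - 145*(-2/11) = 247/192 + 290/11 = 58397/2112 ≈ 27.650)
p(o(3, -1), -36)*X = (9 - (-4*(-1) + 4*3)*(-(-4*(-1) + 4*3) + 2*(-36))**2)*(58397/2112) = (9 - (4 + 12)*(-(4 + 12) - 72)**2)*(58397/2112) = (9 - 1*16*(-1*16 - 72)**2)*(58397/2112) = (9 - 1*16*(-16 - 72)**2)*(58397/2112) = (9 - 1*16*(-88)**2)*(58397/2112) = (9 - 1*16*7744)*(58397/2112) = (9 - 123904)*(58397/2112) = -123895*58397/2112 = -7235096315/2112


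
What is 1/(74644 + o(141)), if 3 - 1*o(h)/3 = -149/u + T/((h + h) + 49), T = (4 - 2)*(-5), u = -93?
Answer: 10261/765966044 ≈ 1.3396e-5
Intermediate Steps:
T = -10 (T = 2*(-5) = -10)
o(h) = 130/31 + 30/(49 + 2*h) (o(h) = 9 - 3*(-149/(-93) - 10/((h + h) + 49)) = 9 - 3*(-149*(-1/93) - 10/(2*h + 49)) = 9 - 3*(149/93 - 10/(49 + 2*h)) = 9 + (-149/31 + 30/(49 + 2*h)) = 130/31 + 30/(49 + 2*h))
1/(74644 + o(141)) = 1/(74644 + 20*(365 + 13*141)/(31*(49 + 2*141))) = 1/(74644 + 20*(365 + 1833)/(31*(49 + 282))) = 1/(74644 + (20/31)*2198/331) = 1/(74644 + (20/31)*(1/331)*2198) = 1/(74644 + 43960/10261) = 1/(765966044/10261) = 10261/765966044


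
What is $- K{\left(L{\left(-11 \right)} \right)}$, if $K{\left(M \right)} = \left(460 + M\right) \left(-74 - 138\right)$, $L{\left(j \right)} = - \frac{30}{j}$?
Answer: $\frac{1079080}{11} \approx 98098.0$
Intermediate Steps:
$K{\left(M \right)} = -97520 - 212 M$ ($K{\left(M \right)} = \left(460 + M\right) \left(-212\right) = -97520 - 212 M$)
$- K{\left(L{\left(-11 \right)} \right)} = - (-97520 - 212 \left(- \frac{30}{-11}\right)) = - (-97520 - 212 \left(\left(-30\right) \left(- \frac{1}{11}\right)\right)) = - (-97520 - \frac{6360}{11}) = \left(-1\right) \left(- \frac{1079080}{11}\right) = \frac{1079080}{11}$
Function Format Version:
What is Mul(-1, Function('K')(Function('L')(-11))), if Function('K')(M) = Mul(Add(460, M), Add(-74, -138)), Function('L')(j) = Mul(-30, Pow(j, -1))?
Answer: Rational(1079080, 11) ≈ 98098.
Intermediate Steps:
Function('K')(M) = Add(-97520, Mul(-212, M)) (Function('K')(M) = Mul(Add(460, M), -212) = Add(-97520, Mul(-212, M)))
Mul(-1, Function('K')(Function('L')(-11))) = Mul(-1, Add(-97520, Mul(-212, Mul(-30, Pow(-11, -1))))) = Mul(-1, Add(-97520, Mul(-212, Mul(-30, Rational(-1, 11))))) = Mul(-1, Add(-97520, Mul(-212, Rational(30, 11)))) = Mul(-1, Add(-97520, Rational(-6360, 11))) = Mul(-1, Rational(-1079080, 11)) = Rational(1079080, 11)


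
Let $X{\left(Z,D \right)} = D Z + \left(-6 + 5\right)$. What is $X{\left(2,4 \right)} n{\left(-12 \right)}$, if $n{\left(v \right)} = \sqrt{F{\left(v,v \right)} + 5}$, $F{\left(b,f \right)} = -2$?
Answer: $7 \sqrt{3} \approx 12.124$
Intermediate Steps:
$n{\left(v \right)} = \sqrt{3}$ ($n{\left(v \right)} = \sqrt{-2 + 5} = \sqrt{3}$)
$X{\left(Z,D \right)} = -1 + D Z$ ($X{\left(Z,D \right)} = D Z - 1 = -1 + D Z$)
$X{\left(2,4 \right)} n{\left(-12 \right)} = \left(-1 + 4 \cdot 2\right) \sqrt{3} = \left(-1 + 8\right) \sqrt{3} = 7 \sqrt{3}$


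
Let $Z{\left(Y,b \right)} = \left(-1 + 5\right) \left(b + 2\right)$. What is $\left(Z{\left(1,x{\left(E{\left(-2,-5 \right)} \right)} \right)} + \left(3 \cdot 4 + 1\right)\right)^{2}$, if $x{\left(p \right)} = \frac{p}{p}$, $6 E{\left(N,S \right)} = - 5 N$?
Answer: $625$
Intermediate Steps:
$E{\left(N,S \right)} = - \frac{5 N}{6}$ ($E{\left(N,S \right)} = \frac{\left(-5\right) N}{6} = - \frac{5 N}{6}$)
$x{\left(p \right)} = 1$
$Z{\left(Y,b \right)} = 8 + 4 b$ ($Z{\left(Y,b \right)} = 4 \left(2 + b\right) = 8 + 4 b$)
$\left(Z{\left(1,x{\left(E{\left(-2,-5 \right)} \right)} \right)} + \left(3 \cdot 4 + 1\right)\right)^{2} = \left(\left(8 + 4 \cdot 1\right) + \left(3 \cdot 4 + 1\right)\right)^{2} = \left(\left(8 + 4\right) + \left(12 + 1\right)\right)^{2} = \left(12 + 13\right)^{2} = 25^{2} = 625$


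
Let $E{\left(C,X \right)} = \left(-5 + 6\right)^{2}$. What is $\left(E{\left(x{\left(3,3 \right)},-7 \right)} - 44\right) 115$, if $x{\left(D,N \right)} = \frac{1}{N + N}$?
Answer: $-4945$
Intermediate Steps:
$x{\left(D,N \right)} = \frac{1}{2 N}$
$E{\left(C,X \right)} = 1$ ($E{\left(C,X \right)} = 1^{2} = 1$)
$\left(E{\left(x{\left(3,3 \right)},-7 \right)} - 44\right) 115 = \left(1 - 44\right) 115 = \left(-43\right) 115 = -4945$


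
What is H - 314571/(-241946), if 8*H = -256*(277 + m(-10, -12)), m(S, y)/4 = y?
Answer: -1772665717/241946 ≈ -7326.7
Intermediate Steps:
m(S, y) = 4*y
H = -7328 (H = (-256*(277 + 4*(-12)))/8 = (-256*(277 - 48))/8 = (-256*229)/8 = (⅛)*(-58624) = -7328)
H - 314571/(-241946) = -7328 - 314571/(-241946) = -7328 - 314571*(-1/241946) = -7328 + 314571/241946 = -1772665717/241946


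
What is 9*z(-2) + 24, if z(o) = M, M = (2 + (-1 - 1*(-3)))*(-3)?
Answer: -84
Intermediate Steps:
M = -12 (M = (2 + (-1 + 3))*(-3) = (2 + 2)*(-3) = 4*(-3) = -12)
z(o) = -12
9*z(-2) + 24 = 9*(-12) + 24 = -108 + 24 = -84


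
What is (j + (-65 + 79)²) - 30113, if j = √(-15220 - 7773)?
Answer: -29917 + I*√22993 ≈ -29917.0 + 151.63*I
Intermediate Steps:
j = I*√22993 (j = √(-22993) = I*√22993 ≈ 151.63*I)
(j + (-65 + 79)²) - 30113 = (I*√22993 + (-65 + 79)²) - 30113 = (I*√22993 + 14²) - 30113 = (I*√22993 + 196) - 30113 = (196 + I*√22993) - 30113 = -29917 + I*√22993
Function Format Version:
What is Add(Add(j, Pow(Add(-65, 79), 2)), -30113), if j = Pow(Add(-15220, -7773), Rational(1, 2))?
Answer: Add(-29917, Mul(I, Pow(22993, Rational(1, 2)))) ≈ Add(-29917., Mul(151.63, I))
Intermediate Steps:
j = Mul(I, Pow(22993, Rational(1, 2))) (j = Pow(-22993, Rational(1, 2)) = Mul(I, Pow(22993, Rational(1, 2))) ≈ Mul(151.63, I))
Add(Add(j, Pow(Add(-65, 79), 2)), -30113) = Add(Add(Mul(I, Pow(22993, Rational(1, 2))), Pow(Add(-65, 79), 2)), -30113) = Add(Add(Mul(I, Pow(22993, Rational(1, 2))), Pow(14, 2)), -30113) = Add(Add(Mul(I, Pow(22993, Rational(1, 2))), 196), -30113) = Add(Add(196, Mul(I, Pow(22993, Rational(1, 2)))), -30113) = Add(-29917, Mul(I, Pow(22993, Rational(1, 2))))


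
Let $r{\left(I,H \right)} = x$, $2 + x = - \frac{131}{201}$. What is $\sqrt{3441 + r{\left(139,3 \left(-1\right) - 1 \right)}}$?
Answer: $\frac{2 \sqrt{34728177}}{201} \approx 58.637$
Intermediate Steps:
$x = - \frac{533}{201}$ ($x = -2 - \frac{131}{201} = - \frac{533}{201} \approx -2.6517$)
$r{\left(I,H \right)} = - \frac{533}{201}$
$\sqrt{3441 + r{\left(139,3 \left(-1\right) - 1 \right)}} = \sqrt{3441 - \frac{533}{201}} = \sqrt{\frac{691108}{201}} = \frac{2 \sqrt{34728177}}{201}$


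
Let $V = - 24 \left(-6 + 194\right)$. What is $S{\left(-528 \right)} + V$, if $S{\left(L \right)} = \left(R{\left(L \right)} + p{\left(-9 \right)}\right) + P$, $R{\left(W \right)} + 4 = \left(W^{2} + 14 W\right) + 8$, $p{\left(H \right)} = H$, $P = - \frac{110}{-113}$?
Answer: $\frac{30156985}{113} \approx 2.6688 \cdot 10^{5}$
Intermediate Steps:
$P = \frac{110}{113}$ ($P = \left(-110\right) \left(- \frac{1}{113}\right) = \frac{110}{113} \approx 0.97345$)
$R{\left(W \right)} = 4 + W^{2} + 14 W$ ($R{\left(W \right)} = -4 + \left(\left(W^{2} + 14 W\right) + 8\right) = -4 + \left(8 + W^{2} + 14 W\right) = 4 + W^{2} + 14 W$)
$V = -4512$ ($V = \left(-24\right) 188 = -4512$)
$S{\left(L \right)} = - \frac{455}{113} + L^{2} + 14 L$ ($S{\left(L \right)} = \left(\left(4 + L^{2} + 14 L\right) - 9\right) + \frac{110}{113} = \left(-5 + L^{2} + 14 L\right) + \frac{110}{113} = - \frac{455}{113} + L^{2} + 14 L$)
$S{\left(-528 \right)} + V = \left(- \frac{455}{113} + \left(-528\right)^{2} + 14 \left(-528\right)\right) - 4512 = \left(- \frac{455}{113} + 278784 - 7392\right) - 4512 = \frac{30666841}{113} - 4512 = \frac{30156985}{113}$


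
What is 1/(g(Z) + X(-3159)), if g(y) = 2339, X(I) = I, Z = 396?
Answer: -1/820 ≈ -0.0012195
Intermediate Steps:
1/(g(Z) + X(-3159)) = 1/(2339 - 3159) = 1/(-820) = -1/820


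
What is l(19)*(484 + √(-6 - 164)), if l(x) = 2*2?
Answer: 1936 + 4*I*√170 ≈ 1936.0 + 52.154*I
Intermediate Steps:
l(x) = 4
l(19)*(484 + √(-6 - 164)) = 4*(484 + √(-6 - 164)) = 4*(484 + √(-170)) = 4*(484 + I*√170) = 1936 + 4*I*√170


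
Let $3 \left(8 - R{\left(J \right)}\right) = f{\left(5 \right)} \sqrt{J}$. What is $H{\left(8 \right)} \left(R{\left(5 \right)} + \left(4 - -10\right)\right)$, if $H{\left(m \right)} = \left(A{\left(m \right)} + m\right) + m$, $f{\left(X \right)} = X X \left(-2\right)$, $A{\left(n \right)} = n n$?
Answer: $1760 + \frac{4000 \sqrt{5}}{3} \approx 4741.4$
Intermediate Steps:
$A{\left(n \right)} = n^{2}$
$f{\left(X \right)} = - 2 X^{2}$ ($f{\left(X \right)} = X^{2} \left(-2\right) = - 2 X^{2}$)
$R{\left(J \right)} = 8 + \frac{50 \sqrt{J}}{3}$ ($R{\left(J \right)} = 8 - \frac{- 2 \cdot 5^{2} \sqrt{J}}{3} = 8 - \frac{\left(-2\right) 25 \sqrt{J}}{3} = 8 - \frac{\left(-50\right) \sqrt{J}}{3} = 8 + \frac{50 \sqrt{J}}{3}$)
$H{\left(m \right)} = m^{2} + 2 m$ ($H{\left(m \right)} = \left(m^{2} + m\right) + m = \left(m + m^{2}\right) + m = m^{2} + 2 m$)
$H{\left(8 \right)} \left(R{\left(5 \right)} + \left(4 - -10\right)\right) = 8 \left(2 + 8\right) \left(\left(8 + \frac{50 \sqrt{5}}{3}\right) + \left(4 - -10\right)\right) = 8 \cdot 10 \left(\left(8 + \frac{50 \sqrt{5}}{3}\right) + \left(4 + 10\right)\right) = 80 \left(\left(8 + \frac{50 \sqrt{5}}{3}\right) + 14\right) = 80 \left(22 + \frac{50 \sqrt{5}}{3}\right) = 1760 + \frac{4000 \sqrt{5}}{3}$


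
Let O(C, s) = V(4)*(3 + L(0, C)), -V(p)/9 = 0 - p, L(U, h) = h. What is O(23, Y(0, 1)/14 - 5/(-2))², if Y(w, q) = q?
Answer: 876096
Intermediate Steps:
V(p) = 9*p (V(p) = -9*(0 - p) = -(-9)*p = 9*p)
O(C, s) = 108 + 36*C (O(C, s) = (9*4)*(3 + C) = 36*(3 + C) = 108 + 36*C)
O(23, Y(0, 1)/14 - 5/(-2))² = (108 + 36*23)² = (108 + 828)² = 936² = 876096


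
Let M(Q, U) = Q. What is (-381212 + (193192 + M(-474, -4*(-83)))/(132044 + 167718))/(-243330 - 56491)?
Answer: 57136339413/44937471301 ≈ 1.2715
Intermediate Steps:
(-381212 + (193192 + M(-474, -4*(-83)))/(132044 + 167718))/(-243330 - 56491) = (-381212 + (193192 - 474)/(132044 + 167718))/(-243330 - 56491) = (-381212 + 192718/299762)/(-299821) = (-381212 + 192718*(1/299762))*(-1/299821) = (-381212 + 96359/149881)*(-1/299821) = -57136339413/149881*(-1/299821) = 57136339413/44937471301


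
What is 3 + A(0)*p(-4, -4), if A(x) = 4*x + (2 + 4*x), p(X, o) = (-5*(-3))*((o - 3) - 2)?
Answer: -267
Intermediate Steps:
p(X, o) = -75 + 15*o (p(X, o) = 15*((-3 + o) - 2) = 15*(-5 + o) = -75 + 15*o)
A(x) = 2 + 8*x
3 + A(0)*p(-4, -4) = 3 + (2 + 8*0)*(-75 + 15*(-4)) = 3 + (2 + 0)*(-75 - 60) = 3 + 2*(-135) = 3 - 270 = -267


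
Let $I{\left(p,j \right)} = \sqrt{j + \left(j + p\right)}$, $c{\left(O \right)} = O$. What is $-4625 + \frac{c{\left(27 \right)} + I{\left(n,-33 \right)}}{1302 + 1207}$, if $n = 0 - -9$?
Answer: $- \frac{11604098}{2509} + \frac{i \sqrt{57}}{2509} \approx -4625.0 + 0.0030091 i$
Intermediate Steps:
$n = 9$ ($n = 0 + 9 = 9$)
$I{\left(p,j \right)} = \sqrt{p + 2 j}$
$-4625 + \frac{c{\left(27 \right)} + I{\left(n,-33 \right)}}{1302 + 1207} = -4625 + \frac{27 + \sqrt{9 + 2 \left(-33\right)}}{1302 + 1207} = -4625 + \frac{27 + \sqrt{9 - 66}}{2509} = -4625 + \left(27 + \sqrt{-57}\right) \frac{1}{2509} = -4625 + \left(27 + i \sqrt{57}\right) \frac{1}{2509} = -4625 + \left(\frac{27}{2509} + \frac{i \sqrt{57}}{2509}\right) = - \frac{11604098}{2509} + \frac{i \sqrt{57}}{2509}$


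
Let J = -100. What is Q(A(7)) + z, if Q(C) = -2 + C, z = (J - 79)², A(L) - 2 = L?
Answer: 32048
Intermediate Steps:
A(L) = 2 + L
z = 32041 (z = (-100 - 79)² = (-179)² = 32041)
Q(A(7)) + z = (-2 + (2 + 7)) + 32041 = (-2 + 9) + 32041 = 7 + 32041 = 32048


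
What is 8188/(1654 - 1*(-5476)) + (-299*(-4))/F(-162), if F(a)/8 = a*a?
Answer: 9389209/8135640 ≈ 1.1541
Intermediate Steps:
F(a) = 8*a**2 (F(a) = 8*(a*a) = 8*a**2)
8188/(1654 - 1*(-5476)) + (-299*(-4))/F(-162) = 8188/(1654 - 1*(-5476)) + (-299*(-4))/((8*(-162)**2)) = 8188/(1654 + 5476) + 1196/((8*26244)) = 8188/7130 + 1196/209952 = 8188*(1/7130) + 1196*(1/209952) = 178/155 + 299/52488 = 9389209/8135640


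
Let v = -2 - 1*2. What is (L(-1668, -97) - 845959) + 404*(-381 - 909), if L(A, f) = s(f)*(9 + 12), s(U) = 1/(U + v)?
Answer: -138079040/101 ≈ -1.3671e+6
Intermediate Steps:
v = -4 (v = -2 - 2 = -4)
s(U) = 1/(-4 + U) (s(U) = 1/(U - 4) = 1/(-4 + U))
L(A, f) = 21/(-4 + f) (L(A, f) = (9 + 12)/(-4 + f) = 21/(-4 + f))
(L(-1668, -97) - 845959) + 404*(-381 - 909) = (21/(-4 - 97) - 845959) + 404*(-381 - 909) = (21/(-101) - 845959) + 404*(-1290) = (21*(-1/101) - 845959) - 521160 = (-21/101 - 845959) - 521160 = -85441880/101 - 521160 = -138079040/101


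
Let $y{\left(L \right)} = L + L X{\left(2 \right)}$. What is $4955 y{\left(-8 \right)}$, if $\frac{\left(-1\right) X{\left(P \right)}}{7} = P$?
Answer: $515320$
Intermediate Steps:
$X{\left(P \right)} = - 7 P$
$y{\left(L \right)} = - 13 L$ ($y{\left(L \right)} = L + L \left(\left(-7\right) 2\right) = L + L \left(-14\right) = L - 14 L = - 13 L$)
$4955 y{\left(-8 \right)} = 4955 \left(\left(-13\right) \left(-8\right)\right) = 4955 \cdot 104 = 515320$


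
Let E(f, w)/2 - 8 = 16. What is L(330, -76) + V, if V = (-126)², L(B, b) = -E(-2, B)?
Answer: 15828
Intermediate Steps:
E(f, w) = 48 (E(f, w) = 16 + 2*16 = 16 + 32 = 48)
L(B, b) = -48 (L(B, b) = -1*48 = -48)
V = 15876
L(330, -76) + V = -48 + 15876 = 15828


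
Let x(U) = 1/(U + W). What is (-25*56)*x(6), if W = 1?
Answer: -200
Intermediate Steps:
x(U) = 1/(1 + U) (x(U) = 1/(U + 1) = 1/(1 + U))
(-25*56)*x(6) = (-25*56)/(1 + 6) = -1400/7 = -1400*1/7 = -200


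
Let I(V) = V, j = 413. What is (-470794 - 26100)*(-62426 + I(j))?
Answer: 30813887622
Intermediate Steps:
(-470794 - 26100)*(-62426 + I(j)) = (-470794 - 26100)*(-62426 + 413) = -496894*(-62013) = 30813887622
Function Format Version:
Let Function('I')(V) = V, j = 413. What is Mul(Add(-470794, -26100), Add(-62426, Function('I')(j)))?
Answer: 30813887622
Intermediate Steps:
Mul(Add(-470794, -26100), Add(-62426, Function('I')(j))) = Mul(Add(-470794, -26100), Add(-62426, 413)) = Mul(-496894, -62013) = 30813887622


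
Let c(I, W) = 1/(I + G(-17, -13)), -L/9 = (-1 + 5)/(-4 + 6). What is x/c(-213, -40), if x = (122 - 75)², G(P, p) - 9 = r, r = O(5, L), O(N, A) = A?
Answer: -490398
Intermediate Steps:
L = -18 (L = -9*(-1 + 5)/(-4 + 6) = -36/2 = -9*2 = -18)
r = -18
G(P, p) = -9 (G(P, p) = 9 - 18 = -9)
c(I, W) = 1/(-9 + I) (c(I, W) = 1/(I - 9) = 1/(-9 + I))
x = 2209 (x = 47² = 2209)
x/c(-213, -40) = 2209/(1/(-9 - 213)) = 2209/(1/(-222)) = 2209/(-1/222) = 2209*(-222) = -490398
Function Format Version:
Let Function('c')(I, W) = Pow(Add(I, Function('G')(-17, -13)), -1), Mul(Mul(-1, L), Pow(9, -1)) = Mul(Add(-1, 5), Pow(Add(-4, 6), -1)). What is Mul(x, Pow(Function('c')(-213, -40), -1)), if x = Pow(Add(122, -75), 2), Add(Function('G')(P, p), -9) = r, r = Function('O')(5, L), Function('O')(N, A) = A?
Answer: -490398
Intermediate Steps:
L = -18 (L = Mul(-9, Mul(Add(-1, 5), Pow(Add(-4, 6), -1))) = Mul(-9, Mul(4, Pow(2, -1))) = Mul(-9, Mul(4, Rational(1, 2))) = Mul(-9, 2) = -18)
r = -18
Function('G')(P, p) = -9 (Function('G')(P, p) = Add(9, -18) = -9)
Function('c')(I, W) = Pow(Add(-9, I), -1) (Function('c')(I, W) = Pow(Add(I, -9), -1) = Pow(Add(-9, I), -1))
x = 2209 (x = Pow(47, 2) = 2209)
Mul(x, Pow(Function('c')(-213, -40), -1)) = Mul(2209, Pow(Pow(Add(-9, -213), -1), -1)) = Mul(2209, Pow(Pow(-222, -1), -1)) = Mul(2209, Pow(Rational(-1, 222), -1)) = Mul(2209, -222) = -490398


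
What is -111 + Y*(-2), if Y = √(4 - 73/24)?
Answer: -111 - √138/6 ≈ -112.96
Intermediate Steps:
Y = √138/12 (Y = √(4 - 73*1/24) = √(4 - 73/24) = √(23/24) = √138/12 ≈ 0.97894)
-111 + Y*(-2) = -111 + (√138/12)*(-2) = -111 - √138/6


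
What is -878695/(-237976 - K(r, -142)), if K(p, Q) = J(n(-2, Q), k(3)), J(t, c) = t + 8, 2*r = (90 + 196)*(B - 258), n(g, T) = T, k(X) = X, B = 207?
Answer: 878695/237842 ≈ 3.6944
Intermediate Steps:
r = -7293 (r = ((90 + 196)*(207 - 258))/2 = (286*(-51))/2 = (½)*(-14586) = -7293)
J(t, c) = 8 + t
K(p, Q) = 8 + Q
-878695/(-237976 - K(r, -142)) = -878695/(-237976 - (8 - 142)) = -878695/(-237976 - 1*(-134)) = -878695/(-237976 + 134) = -878695/(-237842) = -878695*(-1/237842) = 878695/237842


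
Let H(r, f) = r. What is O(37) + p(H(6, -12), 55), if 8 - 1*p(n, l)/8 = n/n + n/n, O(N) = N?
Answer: 85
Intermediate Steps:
p(n, l) = 48 (p(n, l) = 64 - 8*(n/n + n/n) = 64 - 8*(1 + 1) = 64 - 8*2 = 64 - 16 = 48)
O(37) + p(H(6, -12), 55) = 37 + 48 = 85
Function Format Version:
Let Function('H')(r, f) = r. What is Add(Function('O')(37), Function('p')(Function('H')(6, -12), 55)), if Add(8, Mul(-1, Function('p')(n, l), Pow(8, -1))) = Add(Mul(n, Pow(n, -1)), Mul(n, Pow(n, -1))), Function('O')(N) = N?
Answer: 85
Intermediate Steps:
Function('p')(n, l) = 48 (Function('p')(n, l) = Add(64, Mul(-8, Add(Mul(n, Pow(n, -1)), Mul(n, Pow(n, -1))))) = Add(64, Mul(-8, Add(1, 1))) = Add(64, Mul(-8, 2)) = Add(64, -16) = 48)
Add(Function('O')(37), Function('p')(Function('H')(6, -12), 55)) = Add(37, 48) = 85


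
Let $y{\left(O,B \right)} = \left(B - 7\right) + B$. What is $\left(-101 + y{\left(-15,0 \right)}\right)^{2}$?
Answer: $11664$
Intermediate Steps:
$y{\left(O,B \right)} = -7 + 2 B$ ($y{\left(O,B \right)} = \left(-7 + B\right) + B = -7 + 2 B$)
$\left(-101 + y{\left(-15,0 \right)}\right)^{2} = \left(-101 + \left(-7 + 2 \cdot 0\right)\right)^{2} = \left(-101 + \left(-7 + 0\right)\right)^{2} = \left(-101 - 7\right)^{2} = \left(-108\right)^{2} = 11664$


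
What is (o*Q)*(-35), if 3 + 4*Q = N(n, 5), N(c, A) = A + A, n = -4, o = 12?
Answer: -735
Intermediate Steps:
N(c, A) = 2*A
Q = 7/4 (Q = -¾ + (2*5)/4 = -¾ + (¼)*10 = -¾ + 5/2 = 7/4 ≈ 1.7500)
(o*Q)*(-35) = (12*(7/4))*(-35) = 21*(-35) = -735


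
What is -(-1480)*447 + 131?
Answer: 661691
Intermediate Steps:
-(-1480)*447 + 131 = -1480*(-447) + 131 = 661560 + 131 = 661691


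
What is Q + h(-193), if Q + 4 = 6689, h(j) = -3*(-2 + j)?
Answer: 7270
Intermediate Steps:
h(j) = 6 - 3*j
Q = 6685 (Q = -4 + 6689 = 6685)
Q + h(-193) = 6685 + (6 - 3*(-193)) = 6685 + (6 + 579) = 6685 + 585 = 7270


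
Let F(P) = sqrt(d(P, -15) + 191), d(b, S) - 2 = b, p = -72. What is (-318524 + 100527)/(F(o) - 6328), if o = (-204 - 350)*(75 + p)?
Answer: 12207832/354381 + 217997*I*sqrt(1469)/40045053 ≈ 34.448 + 0.20865*I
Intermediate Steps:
o = -1662 (o = (-204 - 350)*(75 - 72) = -554*3 = -1662)
d(b, S) = 2 + b
F(P) = sqrt(193 + P) (F(P) = sqrt((2 + P) + 191) = sqrt(193 + P))
(-318524 + 100527)/(F(o) - 6328) = (-318524 + 100527)/(sqrt(193 - 1662) - 6328) = -217997/(sqrt(-1469) - 6328) = -217997/(I*sqrt(1469) - 6328) = -217997/(-6328 + I*sqrt(1469))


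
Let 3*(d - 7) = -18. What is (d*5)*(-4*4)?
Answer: -80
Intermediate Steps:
d = 1 (d = 7 + (⅓)*(-18) = 7 - 6 = 1)
(d*5)*(-4*4) = (1*5)*(-4*4) = 5*(-16) = -80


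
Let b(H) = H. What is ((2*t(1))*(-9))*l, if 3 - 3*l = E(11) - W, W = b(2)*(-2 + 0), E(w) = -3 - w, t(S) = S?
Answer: -78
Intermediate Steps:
W = -4 (W = 2*(-2 + 0) = 2*(-2) = -4)
l = 13/3 (l = 1 - ((-3 - 1*11) - 1*(-4))/3 = 1 - ((-3 - 11) + 4)/3 = 1 - (-14 + 4)/3 = 1 - ⅓*(-10) = 1 + 10/3 = 13/3 ≈ 4.3333)
((2*t(1))*(-9))*l = ((2*1)*(-9))*(13/3) = (2*(-9))*(13/3) = -18*13/3 = -78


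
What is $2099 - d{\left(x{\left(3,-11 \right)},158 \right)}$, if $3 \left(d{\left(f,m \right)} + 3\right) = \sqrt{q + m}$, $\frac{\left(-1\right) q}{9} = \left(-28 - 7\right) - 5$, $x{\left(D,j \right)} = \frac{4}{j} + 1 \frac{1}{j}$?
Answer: $2102 - \frac{\sqrt{518}}{3} \approx 2094.4$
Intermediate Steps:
$x{\left(D,j \right)} = \frac{5}{j}$ ($x{\left(D,j \right)} = \frac{4}{j} + \frac{1}{j} = \frac{5}{j}$)
$q = 360$ ($q = - 9 \left(\left(-28 - 7\right) - 5\right) = - 9 \left(-35 - 5\right) = \left(-9\right) \left(-40\right) = 360$)
$d{\left(f,m \right)} = -3 + \frac{\sqrt{360 + m}}{3}$
$2099 - d{\left(x{\left(3,-11 \right)},158 \right)} = 2099 - \left(-3 + \frac{\sqrt{360 + 158}}{3}\right) = 2099 - \left(-3 + \frac{\sqrt{518}}{3}\right) = 2099 + \left(3 - \frac{\sqrt{518}}{3}\right) = 2102 - \frac{\sqrt{518}}{3}$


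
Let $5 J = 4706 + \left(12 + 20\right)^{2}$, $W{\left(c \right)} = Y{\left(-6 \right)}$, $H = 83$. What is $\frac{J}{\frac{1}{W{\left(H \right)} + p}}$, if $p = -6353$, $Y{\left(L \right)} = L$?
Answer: $-7287414$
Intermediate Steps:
$W{\left(c \right)} = -6$
$J = 1146$ ($J = \frac{4706 + \left(12 + 20\right)^{2}}{5} = \frac{4706 + 32^{2}}{5} = \frac{4706 + 1024}{5} = \frac{1}{5} \cdot 5730 = 1146$)
$\frac{J}{\frac{1}{W{\left(H \right)} + p}} = \frac{1146}{\frac{1}{-6 - 6353}} = \frac{1146}{\frac{1}{-6359}} = \frac{1146}{- \frac{1}{6359}} = 1146 \left(-6359\right) = -7287414$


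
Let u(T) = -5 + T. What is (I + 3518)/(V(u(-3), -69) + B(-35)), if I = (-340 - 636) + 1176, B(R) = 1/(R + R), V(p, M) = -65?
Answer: -260260/4551 ≈ -57.187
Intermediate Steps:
B(R) = 1/(2*R)
I = 200 (I = -976 + 1176 = 200)
(I + 3518)/(V(u(-3), -69) + B(-35)) = (200 + 3518)/(-65 + (½)/(-35)) = 3718/(-65 + (½)*(-1/35)) = 3718/(-65 - 1/70) = 3718/(-4551/70) = 3718*(-70/4551) = -260260/4551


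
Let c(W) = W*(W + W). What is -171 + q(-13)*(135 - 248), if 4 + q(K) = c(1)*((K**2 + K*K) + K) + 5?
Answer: -73734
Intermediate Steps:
c(W) = 2*W**2 (c(W) = W*(2*W) = 2*W**2)
q(K) = 1 + 2*K + 4*K**2 (q(K) = -4 + ((2*1**2)*((K**2 + K*K) + K) + 5) = -4 + ((2*1)*((K**2 + K**2) + K) + 5) = -4 + (2*(2*K**2 + K) + 5) = -4 + (2*(K + 2*K**2) + 5) = -4 + ((2*K + 4*K**2) + 5) = -4 + (5 + 2*K + 4*K**2) = 1 + 2*K + 4*K**2)
-171 + q(-13)*(135 - 248) = -171 + (1 + 2*(-13) + 4*(-13)**2)*(135 - 248) = -171 + (1 - 26 + 4*169)*(-113) = -171 + (1 - 26 + 676)*(-113) = -171 + 651*(-113) = -171 - 73563 = -73734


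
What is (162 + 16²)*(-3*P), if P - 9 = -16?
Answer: 8778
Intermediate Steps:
P = -7 (P = 9 - 16 = -7)
(162 + 16²)*(-3*P) = (162 + 16²)*(-3*(-7)) = (162 + 256)*21 = 418*21 = 8778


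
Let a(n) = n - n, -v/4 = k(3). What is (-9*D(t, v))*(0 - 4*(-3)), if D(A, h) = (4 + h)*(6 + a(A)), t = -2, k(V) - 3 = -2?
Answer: 0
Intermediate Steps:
k(V) = 1 (k(V) = 3 - 2 = 1)
v = -4 (v = -4*1 = -4)
a(n) = 0
D(A, h) = 24 + 6*h (D(A, h) = (4 + h)*(6 + 0) = (4 + h)*6 = 24 + 6*h)
(-9*D(t, v))*(0 - 4*(-3)) = (-9*(24 + 6*(-4)))*(0 - 4*(-3)) = (-9*(24 - 24))*(0 + 12) = -9*0*12 = 0*12 = 0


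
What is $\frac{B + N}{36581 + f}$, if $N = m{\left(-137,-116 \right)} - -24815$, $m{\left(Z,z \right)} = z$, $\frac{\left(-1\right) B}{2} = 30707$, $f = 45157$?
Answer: $- \frac{36715}{81738} \approx -0.44918$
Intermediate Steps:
$B = -61414$ ($B = \left(-2\right) 30707 = -61414$)
$N = 24699$ ($N = -116 - -24815 = -116 + 24815 = 24699$)
$\frac{B + N}{36581 + f} = \frac{-61414 + 24699}{36581 + 45157} = - \frac{36715}{81738}$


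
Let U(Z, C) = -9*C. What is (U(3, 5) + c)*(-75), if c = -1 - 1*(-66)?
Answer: -1500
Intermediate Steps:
c = 65 (c = -1 + 66 = 65)
(U(3, 5) + c)*(-75) = (-9*5 + 65)*(-75) = (-45 + 65)*(-75) = 20*(-75) = -1500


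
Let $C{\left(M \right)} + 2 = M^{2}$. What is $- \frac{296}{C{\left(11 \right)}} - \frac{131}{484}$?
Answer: $- \frac{158853}{57596} \approx -2.7581$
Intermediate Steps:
$C{\left(M \right)} = -2 + M^{2}$
$- \frac{296}{C{\left(11 \right)}} - \frac{131}{484} = - \frac{296}{-2 + 11^{2}} - \frac{131}{484} = - \frac{296}{-2 + 121} - \frac{131}{484} = - \frac{296}{119} - \frac{131}{484} = - \frac{158853}{57596}$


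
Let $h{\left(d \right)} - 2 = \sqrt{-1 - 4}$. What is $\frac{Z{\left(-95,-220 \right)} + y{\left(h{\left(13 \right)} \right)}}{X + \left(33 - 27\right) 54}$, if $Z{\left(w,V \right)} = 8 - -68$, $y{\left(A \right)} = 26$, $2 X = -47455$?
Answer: $- \frac{204}{46807} \approx -0.0043583$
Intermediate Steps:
$X = - \frac{47455}{2}$ ($X = \frac{1}{2} \left(-47455\right) = - \frac{47455}{2} \approx -23728.0$)
$h{\left(d \right)} = 2 + i \sqrt{5}$ ($h{\left(d \right)} = 2 + \sqrt{-1 - 4} = 2 + \sqrt{-5} = 2 + i \sqrt{5}$)
$Z{\left(w,V \right)} = 76$ ($Z{\left(w,V \right)} = 8 + 68 = 76$)
$\frac{Z{\left(-95,-220 \right)} + y{\left(h{\left(13 \right)} \right)}}{X + \left(33 - 27\right) 54} = \frac{76 + 26}{- \frac{47455}{2} + \left(33 - 27\right) 54} = \frac{102}{- \frac{47455}{2} + 6 \cdot 54} = \frac{102}{- \frac{47455}{2} + 324} = \frac{102}{- \frac{46807}{2}} = 102 \left(- \frac{2}{46807}\right) = - \frac{204}{46807}$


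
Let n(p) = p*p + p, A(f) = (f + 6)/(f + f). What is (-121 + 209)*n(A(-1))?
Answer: 330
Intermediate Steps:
A(f) = (6 + f)/(2*f) (A(f) = (6 + f)/((2*f)) = (6 + f)*(1/(2*f)) = (6 + f)/(2*f))
n(p) = p + p² (n(p) = p² + p = p + p²)
(-121 + 209)*n(A(-1)) = (-121 + 209)*(((½)*(6 - 1)/(-1))*(1 + (½)*(6 - 1)/(-1))) = 88*(((½)*(-1)*5)*(1 + (½)*(-1)*5)) = 88*(-5*(1 - 5/2)/2) = 88*(-5/2*(-3/2)) = 88*(15/4) = 330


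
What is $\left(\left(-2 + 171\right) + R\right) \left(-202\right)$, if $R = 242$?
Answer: $-83022$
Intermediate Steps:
$\left(\left(-2 + 171\right) + R\right) \left(-202\right) = \left(\left(-2 + 171\right) + 242\right) \left(-202\right) = \left(169 + 242\right) \left(-202\right) = 411 \left(-202\right) = -83022$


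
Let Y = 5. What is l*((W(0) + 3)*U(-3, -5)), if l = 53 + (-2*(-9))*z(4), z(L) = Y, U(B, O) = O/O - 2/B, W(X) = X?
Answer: 715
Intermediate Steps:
U(B, O) = 1 - 2/B
z(L) = 5
l = 143 (l = 53 - 2*(-9)*5 = 53 + 18*5 = 53 + 90 = 143)
l*((W(0) + 3)*U(-3, -5)) = 143*((0 + 3)*((-2 - 3)/(-3))) = 143*(3*(-⅓*(-5))) = 143*(3*(5/3)) = 143*5 = 715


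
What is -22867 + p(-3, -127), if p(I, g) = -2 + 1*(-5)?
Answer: -22874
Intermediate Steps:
p(I, g) = -7 (p(I, g) = -2 - 5 = -7)
-22867 + p(-3, -127) = -22867 - 7 = -22874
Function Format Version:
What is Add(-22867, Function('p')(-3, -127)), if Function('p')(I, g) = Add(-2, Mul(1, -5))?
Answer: -22874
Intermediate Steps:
Function('p')(I, g) = -7 (Function('p')(I, g) = Add(-2, -5) = -7)
Add(-22867, Function('p')(-3, -127)) = Add(-22867, -7) = -22874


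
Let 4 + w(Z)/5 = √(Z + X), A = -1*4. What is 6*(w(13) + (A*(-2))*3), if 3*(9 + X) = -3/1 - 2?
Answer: 24 + 10*√21 ≈ 69.826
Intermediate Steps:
A = -4
X = -32/3 (X = -9 + (-3/1 - 2)/3 = -9 + (-3*1 - 2)/3 = -9 + (-3 - 2)/3 = -9 + (⅓)*(-5) = -9 - 5/3 = -32/3 ≈ -10.667)
w(Z) = -20 + 5*√(-32/3 + Z) (w(Z) = -20 + 5*√(Z - 32/3) = -20 + 5*√(-32/3 + Z))
6*(w(13) + (A*(-2))*3) = 6*((-20 + 5*√(-96 + 9*13)/3) - 4*(-2)*3) = 6*((-20 + 5*√(-96 + 117)/3) + 8*3) = 6*((-20 + 5*√21/3) + 24) = 6*(4 + 5*√21/3) = 24 + 10*√21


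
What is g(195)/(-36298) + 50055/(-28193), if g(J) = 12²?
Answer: -910478091/511674757 ≈ -1.7794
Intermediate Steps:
g(J) = 144
g(195)/(-36298) + 50055/(-28193) = 144/(-36298) + 50055/(-28193) = 144*(-1/36298) + 50055*(-1/28193) = -72/18149 - 50055/28193 = -910478091/511674757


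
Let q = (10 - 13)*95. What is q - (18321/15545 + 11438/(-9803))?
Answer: -43432273028/152387635 ≈ -285.01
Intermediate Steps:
q = -285 (q = -3*95 = -285)
q - (18321/15545 + 11438/(-9803)) = -285 - (18321/15545 + 11438/(-9803)) = -285 - (18321*(1/15545) + 11438*(-1/9803)) = -285 - (18321/15545 - 11438/9803) = -285 - 1*1797053/152387635 = -285 - 1797053/152387635 = -43432273028/152387635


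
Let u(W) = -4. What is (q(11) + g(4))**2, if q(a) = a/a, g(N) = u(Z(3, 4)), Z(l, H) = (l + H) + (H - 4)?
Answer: 9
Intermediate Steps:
Z(l, H) = -4 + l + 2*H (Z(l, H) = (H + l) + (-4 + H) = -4 + l + 2*H)
g(N) = -4
q(a) = 1
(q(11) + g(4))**2 = (1 - 4)**2 = (-3)**2 = 9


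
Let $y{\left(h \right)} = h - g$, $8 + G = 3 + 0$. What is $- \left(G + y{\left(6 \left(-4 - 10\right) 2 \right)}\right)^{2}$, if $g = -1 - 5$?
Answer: $-27889$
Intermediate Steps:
$g = -6$
$G = -5$ ($G = -8 + \left(3 + 0\right) = -8 + 3 = -5$)
$y{\left(h \right)} = 6 + h$ ($y{\left(h \right)} = h - -6 = h + 6 = 6 + h$)
$- \left(G + y{\left(6 \left(-4 - 10\right) 2 \right)}\right)^{2} = - \left(-5 + \left(6 + 6 \left(-4 - 10\right) 2\right)\right)^{2} = - \left(-5 + \left(6 + 6 \left(-14\right) 2\right)\right)^{2} = - \left(-5 + \left(6 - 168\right)\right)^{2} = - \left(-5 - 162\right)^{2} = - \left(-167\right)^{2} = \left(-1\right) 27889 = -27889$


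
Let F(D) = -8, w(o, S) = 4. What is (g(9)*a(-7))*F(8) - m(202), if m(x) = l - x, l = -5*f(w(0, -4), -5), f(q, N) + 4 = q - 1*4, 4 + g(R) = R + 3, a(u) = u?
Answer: 630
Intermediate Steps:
g(R) = -1 + R (g(R) = -4 + (R + 3) = -4 + (3 + R) = -1 + R)
f(q, N) = -8 + q (f(q, N) = -4 + (q - 1*4) = -4 + (q - 4) = -4 + (-4 + q) = -8 + q)
l = 20 (l = -5*(-8 + 4) = -5*(-4) = 20)
m(x) = 20 - x
(g(9)*a(-7))*F(8) - m(202) = ((-1 + 9)*(-7))*(-8) - (20 - 1*202) = (8*(-7))*(-8) - (20 - 202) = -56*(-8) - 1*(-182) = 448 + 182 = 630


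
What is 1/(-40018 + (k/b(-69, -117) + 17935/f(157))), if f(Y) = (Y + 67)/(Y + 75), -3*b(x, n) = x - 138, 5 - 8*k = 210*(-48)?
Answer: -3864/82783087 ≈ -4.6676e-5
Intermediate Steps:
k = 10085/8 (k = 5/8 - 105*(-48)/4 = 5/8 - ⅛*(-10080) = 5/8 + 1260 = 10085/8 ≈ 1260.6)
b(x, n) = 46 - x/3 (b(x, n) = -(x - 138)/3 = -(-138 + x)/3 = 46 - x/3)
f(Y) = (67 + Y)/(75 + Y)
1/(-40018 + (k/b(-69, -117) + 17935/f(157))) = 1/(-40018 + (10085/(8*(46 - ⅓*(-69))) + 17935/(((67 + 157)/(75 + 157))))) = 1/(-40018 + (10085/(8*(46 + 23)) + 17935/((224/232)))) = 1/(-40018 + ((10085/8)/69 + 17935/(((1/232)*224)))) = 1/(-40018 + ((10085/8)*(1/69) + 17935/(28/29))) = 1/(-40018 + (10085/552 + 17935*(29/28))) = 1/(-40018 + (10085/552 + 520115/28)) = 1/(-40018 + 71846465/3864) = 1/(-82783087/3864) = -3864/82783087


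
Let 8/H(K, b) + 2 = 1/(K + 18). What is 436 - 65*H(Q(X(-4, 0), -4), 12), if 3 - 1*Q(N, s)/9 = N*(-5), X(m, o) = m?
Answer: 188356/271 ≈ 695.04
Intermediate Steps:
Q(N, s) = 27 + 45*N (Q(N, s) = 27 - 9*N*(-5) = 27 - (-45)*N = 27 + 45*N)
H(K, b) = 8/(-2 + 1/(18 + K)) (H(K, b) = 8/(-2 + 1/(K + 18)) = 8/(-2 + 1/(18 + K)))
436 - 65*H(Q(X(-4, 0), -4), 12) = 436 - 520*(-18 - (27 + 45*(-4)))/(35 + 2*(27 + 45*(-4))) = 436 - 520*(-18 - (27 - 180))/(35 + 2*(27 - 180)) = 436 - 520*(-18 - 1*(-153))/(35 + 2*(-153)) = 436 - 520*(-18 + 153)/(35 - 306) = 436 - 520*135/(-271) = 436 - 520*(-1)*135/271 = 436 - 65*(-1080/271) = 436 + 70200/271 = 188356/271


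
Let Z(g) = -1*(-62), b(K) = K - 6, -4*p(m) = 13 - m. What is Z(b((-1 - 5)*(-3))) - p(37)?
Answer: 56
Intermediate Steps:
p(m) = -13/4 + m/4 (p(m) = -(13 - m)/4 = -13/4 + m/4)
b(K) = -6 + K
Z(g) = 62
Z(b((-1 - 5)*(-3))) - p(37) = 62 - (-13/4 + (1/4)*37) = 62 - (-13/4 + 37/4) = 62 - 1*6 = 62 - 6 = 56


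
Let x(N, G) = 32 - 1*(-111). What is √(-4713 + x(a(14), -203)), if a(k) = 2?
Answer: I*√4570 ≈ 67.602*I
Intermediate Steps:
x(N, G) = 143 (x(N, G) = 32 + 111 = 143)
√(-4713 + x(a(14), -203)) = √(-4713 + 143) = √(-4570) = I*√4570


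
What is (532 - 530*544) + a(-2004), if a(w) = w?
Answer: -289792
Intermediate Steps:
(532 - 530*544) + a(-2004) = (532 - 530*544) - 2004 = (532 - 288320) - 2004 = -287788 - 2004 = -289792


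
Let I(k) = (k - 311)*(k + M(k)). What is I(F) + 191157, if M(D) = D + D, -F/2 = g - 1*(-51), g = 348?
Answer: 2846103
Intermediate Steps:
F = -798 (F = -2*(348 - 1*(-51)) = -2*(348 + 51) = -2*399 = -798)
M(D) = 2*D
I(k) = 3*k*(-311 + k) (I(k) = (k - 311)*(k + 2*k) = (-311 + k)*(3*k) = 3*k*(-311 + k))
I(F) + 191157 = 3*(-798)*(-311 - 798) + 191157 = 3*(-798)*(-1109) + 191157 = 2654946 + 191157 = 2846103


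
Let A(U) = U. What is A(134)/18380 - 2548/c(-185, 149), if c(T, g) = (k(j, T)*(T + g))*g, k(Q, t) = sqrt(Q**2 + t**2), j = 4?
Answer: 67/9190 + 637*sqrt(34241)/45917181 ≈ 0.0098576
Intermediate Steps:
c(T, g) = g*sqrt(16 + T**2)*(T + g) (c(T, g) = (sqrt(4**2 + T**2)*(T + g))*g = (sqrt(16 + T**2)*(T + g))*g = g*sqrt(16 + T**2)*(T + g))
A(134)/18380 - 2548/c(-185, 149) = 134/18380 - 2548*1/(149*(-185 + 149)*sqrt(16 + (-185)**2)) = 134*(1/18380) - 2548*(-1/(5364*sqrt(16 + 34225))) = 67/9190 - 2548*(-sqrt(34241)/183668724) = 67/9190 - (-637)*sqrt(34241)/45917181 = 67/9190 + 637*sqrt(34241)/45917181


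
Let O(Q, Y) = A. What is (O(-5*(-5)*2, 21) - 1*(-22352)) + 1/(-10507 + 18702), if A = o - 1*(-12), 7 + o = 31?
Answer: 183469661/8195 ≈ 22388.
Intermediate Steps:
o = 24 (o = -7 + 31 = 24)
A = 36 (A = 24 - 1*(-12) = 24 + 12 = 36)
O(Q, Y) = 36
(O(-5*(-5)*2, 21) - 1*(-22352)) + 1/(-10507 + 18702) = (36 - 1*(-22352)) + 1/(-10507 + 18702) = (36 + 22352) + 1/8195 = 22388 + 1/8195 = 183469661/8195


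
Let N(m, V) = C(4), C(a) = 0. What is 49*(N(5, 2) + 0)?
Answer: 0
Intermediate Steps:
N(m, V) = 0
49*(N(5, 2) + 0) = 49*(0 + 0) = 49*0 = 0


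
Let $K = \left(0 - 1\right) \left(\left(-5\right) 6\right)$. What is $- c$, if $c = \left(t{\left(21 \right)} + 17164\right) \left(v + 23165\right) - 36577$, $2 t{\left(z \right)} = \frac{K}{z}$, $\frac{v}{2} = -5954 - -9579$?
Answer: $-522028208$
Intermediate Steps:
$K = 30$ ($K = \left(-1\right) \left(-30\right) = 30$)
$v = 7250$ ($v = 2 \left(-5954 - -9579\right) = 2 \left(-5954 + 9579\right) = 2 \cdot 3625 = 7250$)
$t{\left(z \right)} = \frac{15}{z}$ ($t{\left(z \right)} = \frac{30 \frac{1}{z}}{2} = \frac{15}{z}$)
$c = 522028208$ ($c = \left(\frac{15}{21} + 17164\right) \left(7250 + 23165\right) - 36577 = \left(15 \cdot \frac{1}{21} + 17164\right) 30415 - 36577 = \left(\frac{5}{7} + 17164\right) 30415 - 36577 = \frac{120153}{7} \cdot 30415 - 36577 = 522064785 - 36577 = 522028208$)
$- c = \left(-1\right) 522028208 = -522028208$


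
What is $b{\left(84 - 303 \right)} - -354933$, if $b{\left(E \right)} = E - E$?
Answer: $354933$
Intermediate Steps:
$b{\left(E \right)} = 0$
$b{\left(84 - 303 \right)} - -354933 = 0 - -354933 = 0 + 354933 = 354933$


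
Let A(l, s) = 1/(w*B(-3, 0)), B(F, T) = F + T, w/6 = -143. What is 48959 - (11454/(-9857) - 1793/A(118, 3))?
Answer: 45974449291/9857 ≈ 4.6641e+6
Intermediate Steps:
w = -858 (w = 6*(-143) = -858)
A(l, s) = 1/2574 (A(l, s) = 1/((-858)*(-3 + 0)) = -1/858/(-3) = -1/858*(-1/3) = 1/2574)
48959 - (11454/(-9857) - 1793/A(118, 3)) = 48959 - (11454/(-9857) - 1793/1/2574) = 48959 - (11454*(-1/9857) - 1793*2574) = 48959 - (-11454/9857 - 4615182) = 48959 - 1*(-45491860428/9857) = 48959 + 45491860428/9857 = 45974449291/9857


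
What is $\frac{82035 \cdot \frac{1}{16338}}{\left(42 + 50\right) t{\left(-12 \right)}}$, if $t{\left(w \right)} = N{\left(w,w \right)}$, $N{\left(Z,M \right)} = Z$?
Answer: $- \frac{9115}{2004128} \approx -0.0045481$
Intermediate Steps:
$t{\left(w \right)} = w$
$\frac{82035 \cdot \frac{1}{16338}}{\left(42 + 50\right) t{\left(-12 \right)}} = \frac{82035 \cdot \frac{1}{16338}}{\left(42 + 50\right) \left(-12\right)} = \frac{82035 \cdot \frac{1}{16338}}{92 \left(-12\right)} = \frac{27345}{5446 \left(-1104\right)} = \frac{27345}{5446} \left(- \frac{1}{1104}\right) = - \frac{9115}{2004128}$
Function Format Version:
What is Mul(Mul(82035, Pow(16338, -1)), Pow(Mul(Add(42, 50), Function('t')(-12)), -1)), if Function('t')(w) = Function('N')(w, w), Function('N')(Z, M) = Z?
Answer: Rational(-9115, 2004128) ≈ -0.0045481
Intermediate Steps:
Function('t')(w) = w
Mul(Mul(82035, Pow(16338, -1)), Pow(Mul(Add(42, 50), Function('t')(-12)), -1)) = Mul(Mul(82035, Pow(16338, -1)), Pow(Mul(Add(42, 50), -12), -1)) = Mul(Mul(82035, Rational(1, 16338)), Pow(Mul(92, -12), -1)) = Mul(Rational(27345, 5446), Pow(-1104, -1)) = Mul(Rational(27345, 5446), Rational(-1, 1104)) = Rational(-9115, 2004128)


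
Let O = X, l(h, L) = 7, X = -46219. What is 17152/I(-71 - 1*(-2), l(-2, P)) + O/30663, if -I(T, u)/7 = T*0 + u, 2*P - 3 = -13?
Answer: -528196507/1502487 ≈ -351.55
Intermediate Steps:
P = -5 (P = 3/2 + (½)*(-13) = 3/2 - 13/2 = -5)
I(T, u) = -7*u (I(T, u) = -7*(T*0 + u) = -7*(0 + u) = -7*u)
O = -46219
17152/I(-71 - 1*(-2), l(-2, P)) + O/30663 = 17152/((-7*7)) - 46219/30663 = 17152/(-49) - 46219*1/30663 = 17152*(-1/49) - 46219/30663 = -17152/49 - 46219/30663 = -528196507/1502487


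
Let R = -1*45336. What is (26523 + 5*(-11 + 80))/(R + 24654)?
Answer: -4478/3447 ≈ -1.2991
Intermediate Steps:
R = -45336
(26523 + 5*(-11 + 80))/(R + 24654) = (26523 + 5*(-11 + 80))/(-45336 + 24654) = (26523 + 5*69)/(-20682) = (26523 + 345)*(-1/20682) = 26868*(-1/20682) = -4478/3447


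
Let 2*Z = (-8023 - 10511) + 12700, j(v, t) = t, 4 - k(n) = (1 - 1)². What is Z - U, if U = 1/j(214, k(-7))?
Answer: -11669/4 ≈ -2917.3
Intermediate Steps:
k(n) = 4 (k(n) = 4 - (1 - 1)² = 4 - 1*0² = 4 - 1*0 = 4 + 0 = 4)
Z = -2917 (Z = ((-8023 - 10511) + 12700)/2 = (-18534 + 12700)/2 = (½)*(-5834) = -2917)
U = ¼ (U = 1/4 = ¼ ≈ 0.25000)
Z - U = -2917 - 1*¼ = -2917 - ¼ = -11669/4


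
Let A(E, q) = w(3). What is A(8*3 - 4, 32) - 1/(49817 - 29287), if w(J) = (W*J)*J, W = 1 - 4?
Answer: -554311/20530 ≈ -27.000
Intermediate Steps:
W = -3
w(J) = -3*J² (w(J) = (-3*J)*J = -3*J²)
A(E, q) = -27 (A(E, q) = -3*3² = -3*9 = -27)
A(8*3 - 4, 32) - 1/(49817 - 29287) = -27 - 1/(49817 - 29287) = -27 - 1/20530 = -554311/20530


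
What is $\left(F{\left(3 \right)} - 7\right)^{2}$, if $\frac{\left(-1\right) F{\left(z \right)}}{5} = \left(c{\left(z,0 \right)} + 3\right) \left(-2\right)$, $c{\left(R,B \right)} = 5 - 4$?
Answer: $1089$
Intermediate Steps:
$c{\left(R,B \right)} = 1$ ($c{\left(R,B \right)} = 5 - 4 = 1$)
$F{\left(z \right)} = 40$ ($F{\left(z \right)} = - 5 \left(1 + 3\right) \left(-2\right) = - 5 \cdot 4 \left(-2\right) = \left(-5\right) \left(-8\right) = 40$)
$\left(F{\left(3 \right)} - 7\right)^{2} = \left(40 - 7\right)^{2} = 33^{2} = 1089$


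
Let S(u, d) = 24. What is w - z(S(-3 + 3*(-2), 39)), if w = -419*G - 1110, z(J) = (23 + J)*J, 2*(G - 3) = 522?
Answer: -112854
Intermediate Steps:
G = 264 (G = 3 + (1/2)*522 = 3 + 261 = 264)
z(J) = J*(23 + J)
w = -111726 (w = -419*264 - 1110 = -110616 - 1110 = -111726)
w - z(S(-3 + 3*(-2), 39)) = -111726 - 24*(23 + 24) = -111726 - 24*47 = -111726 - 1*1128 = -111726 - 1128 = -112854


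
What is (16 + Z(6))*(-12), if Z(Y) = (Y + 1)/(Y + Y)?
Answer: -199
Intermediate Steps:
Z(Y) = (1 + Y)/(2*Y) (Z(Y) = (1 + Y)/((2*Y)) = (1 + Y)*(1/(2*Y)) = (1 + Y)/(2*Y))
(16 + Z(6))*(-12) = (16 + (½)*(1 + 6)/6)*(-12) = (16 + (½)*(⅙)*7)*(-12) = (16 + 7/12)*(-12) = (199/12)*(-12) = -199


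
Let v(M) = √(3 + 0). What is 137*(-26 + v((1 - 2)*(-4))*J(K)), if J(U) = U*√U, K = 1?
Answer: -3562 + 137*√3 ≈ -3324.7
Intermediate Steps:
v(M) = √3
J(U) = U^(3/2)
137*(-26 + v((1 - 2)*(-4))*J(K)) = 137*(-26 + √3*1^(3/2)) = 137*(-26 + √3*1) = 137*(-26 + √3) = -3562 + 137*√3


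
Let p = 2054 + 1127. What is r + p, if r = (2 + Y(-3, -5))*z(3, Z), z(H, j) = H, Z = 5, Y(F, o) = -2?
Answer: 3181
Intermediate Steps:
p = 3181
r = 0 (r = (2 - 2)*3 = 0*3 = 0)
r + p = 0 + 3181 = 3181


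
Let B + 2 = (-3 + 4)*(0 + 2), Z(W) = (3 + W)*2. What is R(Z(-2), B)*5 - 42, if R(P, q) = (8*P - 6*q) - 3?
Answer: 23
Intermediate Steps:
Z(W) = 6 + 2*W
B = 0 (B = -2 + (-3 + 4)*(0 + 2) = -2 + 1*2 = -2 + 2 = 0)
R(P, q) = -3 - 6*q + 8*P (R(P, q) = (-6*q + 8*P) - 3 = -3 - 6*q + 8*P)
R(Z(-2), B)*5 - 42 = (-3 - 6*0 + 8*(6 + 2*(-2)))*5 - 42 = (-3 + 0 + 8*(6 - 4))*5 - 42 = (-3 + 0 + 8*2)*5 - 42 = (-3 + 0 + 16)*5 - 42 = 13*5 - 42 = 65 - 42 = 23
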